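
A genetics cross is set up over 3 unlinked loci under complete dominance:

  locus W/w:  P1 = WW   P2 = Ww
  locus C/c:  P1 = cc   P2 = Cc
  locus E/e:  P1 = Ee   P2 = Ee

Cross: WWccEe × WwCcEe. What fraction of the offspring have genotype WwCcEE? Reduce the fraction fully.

WWccEe gametes: WcE×4, Wce×4
WwCcEe gametes: WCE×1, WCe×1, WcE×1, Wce×1, wCE×1, wCe×1, wcE×1, wce×1
WWccEe×WwCcEe grid (8·8=64): WWCcEE=4 WWCcEe=8 WWCcee=4 WWccEE=4 WWccEe=8 WWccee=4 WwCcEE=4 WwCcEe=8 WwCcee=4 WwccEE=4 WwccEe=8 Wwccee=4
WwCcEE hits 4/64; gcd=4; 4÷4/64÷4 = 1/16

P(WwCcEE) = 1/16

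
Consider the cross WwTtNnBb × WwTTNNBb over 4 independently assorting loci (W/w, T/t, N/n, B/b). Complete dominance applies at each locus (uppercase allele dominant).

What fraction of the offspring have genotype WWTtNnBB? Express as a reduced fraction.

WwTtNnBb gametes: WTNB×1, WTNb×1, WTnB×1, WTnb×1, WtNB×1, WtNb×1, WtnB×1, Wtnb×1, wTNB×1, wTNb×1, wTnB×1, wTnb×1, wtNB×1, wtNb×1, wtnB×1, wtnb×1
WwTTNNBb gametes: WTNB×4, WTNb×4, wTNB×4, wTNb×4
WwTtNnBb×WwTTNNBb grid (16·16=256): WWTTNNBB=4 WWTTNNBb=8 WWTTNNbb=4 WWTTNnBB=4 WWTTNnBb=8 WWTTNnbb=4 WWTtNNBB=4 WWTtNNBb=8 WWTtNNbb=4 WWTtNnBB=4 WWTtNnBb=8 WWTtNnbb=4 WwTTNNBB=8 WwTTNNBb=16 WwTTNNbb=8 WwTTNnBB=8 WwTTNnBb=16 WwTTNnbb=8 WwTtNNBB=8 WwTtNNBb=16 WwTtNNbb=8 WwTtNnBB=8 WwTtNnBb=16 WwTtNnbb=8 wwTTNNBB=4 wwTTNNBb=8 wwTTNNbb=4 wwTTNnBB=4 wwTTNnBb=8 wwTTNnbb=4 wwTtNNBB=4 wwTtNNBb=8 wwTtNNbb=4 wwTtNnBB=4 wwTtNnBb=8 wwTtNnbb=4
WWTtNnBB hits 4/256; gcd=4; 4÷4/256÷4 = 1/64

P(WWTtNnBB) = 1/64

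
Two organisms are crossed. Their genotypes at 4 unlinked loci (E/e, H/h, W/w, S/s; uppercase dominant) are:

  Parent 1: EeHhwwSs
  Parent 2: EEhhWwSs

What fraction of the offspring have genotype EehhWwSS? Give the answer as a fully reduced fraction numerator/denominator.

P(EehhWwSS) = 1/32

EeHhwwSs gametes: EHwS×2, EHws×2, EhwS×2, Ehws×2, eHwS×2, eHws×2, ehwS×2, ehws×2
EEhhWwSs gametes: EhWS×4, EhWs×4, EhwS×4, Ehws×4
EeHhwwSs×EEhhWwSs grid (16·16=256): EEHhWwSS=8 EEHhWwSs=16 EEHhWwss=8 EEHhwwSS=8 EEHhwwSs=16 EEHhwwss=8 EEhhWwSS=8 EEhhWwSs=16 EEhhWwss=8 EEhhwwSS=8 EEhhwwSs=16 EEhhwwss=8 EeHhWwSS=8 EeHhWwSs=16 EeHhWwss=8 EeHhwwSS=8 EeHhwwSs=16 EeHhwwss=8 EehhWwSS=8 EehhWwSs=16 EehhWwss=8 EehhwwSS=8 EehhwwSs=16 Eehhwwss=8
EehhWwSS hits 8/256; gcd=8; 8÷8/256÷8 = 1/32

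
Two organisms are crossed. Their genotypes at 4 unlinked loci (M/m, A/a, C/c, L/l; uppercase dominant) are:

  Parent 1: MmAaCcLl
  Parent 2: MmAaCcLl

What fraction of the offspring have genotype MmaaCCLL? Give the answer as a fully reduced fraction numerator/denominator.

MmAaCcLl gametes: MACL×1, MACl×1, MAcL×1, MAcl×1, MaCL×1, MaCl×1, MacL×1, Macl×1, mACL×1, mACl×1, mAcL×1, mAcl×1, maCL×1, maCl×1, macL×1, macl×1
MmAaCcLl gametes: MACL×1, MACl×1, MAcL×1, MAcl×1, MaCL×1, MaCl×1, MacL×1, Macl×1, mACL×1, mACl×1, mAcL×1, mAcl×1, maCL×1, maCl×1, macL×1, macl×1
MmAaCcLl×MmAaCcLl grid (16·16=256): MMAACCLL=1 MMAACCLl=2 MMAACCll=1 MMAACcLL=2 MMAACcLl=4 MMAACcll=2 MMAAccLL=1 MMAAccLl=2 MMAAccll=1 MMAaCCLL=2 MMAaCCLl=4 MMAaCCll=2 MMAaCcLL=4 MMAaCcLl=8 MMAaCcll=4 MMAaccLL=2 MMAaccLl=4 MMAaccll=2 MMaaCCLL=1 MMaaCCLl=2 MMaaCCll=1 MMaaCcLL=2 MMaaCcLl=4 MMaaCcll=2 MMaaccLL=1 MMaaccLl=2 MMaaccll=1 MmAACCLL=2 MmAACCLl=4 MmAACCll=2 MmAACcLL=4 MmAACcLl=8 MmAACcll=4 MmAAccLL=2 MmAAccLl=4 MmAAccll=2 MmAaCCLL=4 MmAaCCLl=8 MmAaCCll=4 MmAaCcLL=8 MmAaCcLl=16 MmAaCcll=8 MmAaccLL=4 MmAaccLl=8 MmAaccll=4 MmaaCCLL=2 MmaaCCLl=4 MmaaCCll=2 MmaaCcLL=4 MmaaCcLl=8 MmaaCcll=4 MmaaccLL=2 MmaaccLl=4 Mmaaccll=2 mmAACCLL=1 mmAACCLl=2 mmAACCll=1 mmAACcLL=2 mmAACcLl=4 mmAACcll=2 mmAAccLL=1 mmAAccLl=2 mmAAccll=1 mmAaCCLL=2 mmAaCCLl=4 mmAaCCll=2 mmAaCcLL=4 mmAaCcLl=8 mmAaCcll=4 mmAaccLL=2 mmAaccLl=4 mmAaccll=2 mmaaCCLL=1 mmaaCCLl=2 mmaaCCll=1 mmaaCcLL=2 mmaaCcLl=4 mmaaCcll=2 mmaaccLL=1 mmaaccLl=2 mmaaccll=1
MmaaCCLL hits 2/256; gcd=2; 2÷2/256÷2 = 1/128

P(MmaaCCLL) = 1/128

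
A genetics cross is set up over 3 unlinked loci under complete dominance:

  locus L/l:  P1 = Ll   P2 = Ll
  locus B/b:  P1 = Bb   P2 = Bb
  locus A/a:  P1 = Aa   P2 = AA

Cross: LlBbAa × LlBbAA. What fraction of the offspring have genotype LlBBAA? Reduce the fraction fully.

LlBbAa gametes: LBA×1, LBa×1, LbA×1, Lba×1, lBA×1, lBa×1, lbA×1, lba×1
LlBbAA gametes: LBA×2, LbA×2, lBA×2, lbA×2
LlBbAa×LlBbAA grid (8·8=64): LLBBAA=2 LLBBAa=2 LLBbAA=4 LLBbAa=4 LLbbAA=2 LLbbAa=2 LlBBAA=4 LlBBAa=4 LlBbAA=8 LlBbAa=8 LlbbAA=4 LlbbAa=4 llBBAA=2 llBBAa=2 llBbAA=4 llBbAa=4 llbbAA=2 llbbAa=2
LlBBAA hits 4/64; gcd=4; 4÷4/64÷4 = 1/16

P(LlBBAA) = 1/16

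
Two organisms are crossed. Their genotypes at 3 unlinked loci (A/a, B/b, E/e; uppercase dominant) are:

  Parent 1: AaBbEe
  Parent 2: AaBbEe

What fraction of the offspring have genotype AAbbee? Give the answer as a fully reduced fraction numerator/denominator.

AaBbEe gametes: ABE×1, ABe×1, AbE×1, Abe×1, aBE×1, aBe×1, abE×1, abe×1
AaBbEe gametes: ABE×1, ABe×1, AbE×1, Abe×1, aBE×1, aBe×1, abE×1, abe×1
AaBbEe×AaBbEe grid (8·8=64): AABBEE=1 AABBEe=2 AABBee=1 AABbEE=2 AABbEe=4 AABbee=2 AAbbEE=1 AAbbEe=2 AAbbee=1 AaBBEE=2 AaBBEe=4 AaBBee=2 AaBbEE=4 AaBbEe=8 AaBbee=4 AabbEE=2 AabbEe=4 Aabbee=2 aaBBEE=1 aaBBEe=2 aaBBee=1 aaBbEE=2 aaBbEe=4 aaBbee=2 aabbEE=1 aabbEe=2 aabbee=1
AAbbee hits 1/64; gcd=1; 1÷1/64÷1 = 1/64

P(AAbbee) = 1/64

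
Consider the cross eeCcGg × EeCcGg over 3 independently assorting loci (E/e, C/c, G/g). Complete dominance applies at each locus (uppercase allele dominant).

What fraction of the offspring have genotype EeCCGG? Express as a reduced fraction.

P(EeCCGG) = 1/32

eeCcGg gametes: eCG×2, eCg×2, ecG×2, ecg×2
EeCcGg gametes: ECG×1, ECg×1, EcG×1, Ecg×1, eCG×1, eCg×1, ecG×1, ecg×1
eeCcGg×EeCcGg grid (8·8=64): EeCCGG=2 EeCCGg=4 EeCCgg=2 EeCcGG=4 EeCcGg=8 EeCcgg=4 EeccGG=2 EeccGg=4 Eeccgg=2 eeCCGG=2 eeCCGg=4 eeCCgg=2 eeCcGG=4 eeCcGg=8 eeCcgg=4 eeccGG=2 eeccGg=4 eeccgg=2
EeCCGG hits 2/64; gcd=2; 2÷2/64÷2 = 1/32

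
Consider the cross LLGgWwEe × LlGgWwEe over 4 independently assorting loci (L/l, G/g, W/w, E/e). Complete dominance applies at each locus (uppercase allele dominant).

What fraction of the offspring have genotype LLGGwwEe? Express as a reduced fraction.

P(LLGGwwEe) = 1/64

LLGgWwEe gametes: LGWE×2, LGWe×2, LGwE×2, LGwe×2, LgWE×2, LgWe×2, LgwE×2, Lgwe×2
LlGgWwEe gametes: LGWE×1, LGWe×1, LGwE×1, LGwe×1, LgWE×1, LgWe×1, LgwE×1, Lgwe×1, lGWE×1, lGWe×1, lGwE×1, lGwe×1, lgWE×1, lgWe×1, lgwE×1, lgwe×1
LLGgWwEe×LlGgWwEe grid (16·16=256): LLGGWWEE=2 LLGGWWEe=4 LLGGWWee=2 LLGGWwEE=4 LLGGWwEe=8 LLGGWwee=4 LLGGwwEE=2 LLGGwwEe=4 LLGGwwee=2 LLGgWWEE=4 LLGgWWEe=8 LLGgWWee=4 LLGgWwEE=8 LLGgWwEe=16 LLGgWwee=8 LLGgwwEE=4 LLGgwwEe=8 LLGgwwee=4 LLggWWEE=2 LLggWWEe=4 LLggWWee=2 LLggWwEE=4 LLggWwEe=8 LLggWwee=4 LLggwwEE=2 LLggwwEe=4 LLggwwee=2 LlGGWWEE=2 LlGGWWEe=4 LlGGWWee=2 LlGGWwEE=4 LlGGWwEe=8 LlGGWwee=4 LlGGwwEE=2 LlGGwwEe=4 LlGGwwee=2 LlGgWWEE=4 LlGgWWEe=8 LlGgWWee=4 LlGgWwEE=8 LlGgWwEe=16 LlGgWwee=8 LlGgwwEE=4 LlGgwwEe=8 LlGgwwee=4 LlggWWEE=2 LlggWWEe=4 LlggWWee=2 LlggWwEE=4 LlggWwEe=8 LlggWwee=4 LlggwwEE=2 LlggwwEe=4 Llggwwee=2
LLGGwwEe hits 4/256; gcd=4; 4÷4/256÷4 = 1/64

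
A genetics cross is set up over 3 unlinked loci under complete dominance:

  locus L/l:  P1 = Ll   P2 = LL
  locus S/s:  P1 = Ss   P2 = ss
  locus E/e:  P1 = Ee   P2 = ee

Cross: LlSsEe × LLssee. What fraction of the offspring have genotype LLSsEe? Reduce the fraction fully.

P(LLSsEe) = 1/8

LlSsEe gametes: LSE×1, LSe×1, LsE×1, Lse×1, lSE×1, lSe×1, lsE×1, lse×1
LLssee gametes: Lse×8
LlSsEe×LLssee grid (8·8=64): LLSsEe=8 LLSsee=8 LLssEe=8 LLssee=8 LlSsEe=8 LlSsee=8 LlssEe=8 Llssee=8
LLSsEe hits 8/64; gcd=8; 8÷8/64÷8 = 1/8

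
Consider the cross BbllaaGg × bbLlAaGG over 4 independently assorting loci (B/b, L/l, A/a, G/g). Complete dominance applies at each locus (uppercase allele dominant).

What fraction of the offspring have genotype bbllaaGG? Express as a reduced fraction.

BbllaaGg gametes: BlaG×4, Blag×4, blaG×4, blag×4
bbLlAaGG gametes: bLAG×4, bLaG×4, blAG×4, blaG×4
BbllaaGg×bbLlAaGG grid (16·16=256): BbLlAaGG=16 BbLlAaGg=16 BbLlaaGG=16 BbLlaaGg=16 BbllAaGG=16 BbllAaGg=16 BbllaaGG=16 BbllaaGg=16 bbLlAaGG=16 bbLlAaGg=16 bbLlaaGG=16 bbLlaaGg=16 bbllAaGG=16 bbllAaGg=16 bbllaaGG=16 bbllaaGg=16
bbllaaGG hits 16/256; gcd=16; 16÷16/256÷16 = 1/16

P(bbllaaGG) = 1/16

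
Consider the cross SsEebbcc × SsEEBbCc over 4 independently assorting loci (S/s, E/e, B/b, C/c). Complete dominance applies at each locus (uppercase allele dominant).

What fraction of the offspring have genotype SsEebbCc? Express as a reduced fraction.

SsEebbcc gametes: SEbc×4, Sebc×4, sEbc×4, sebc×4
SsEEBbCc gametes: SEBC×2, SEBc×2, SEbC×2, SEbc×2, sEBC×2, sEBc×2, sEbC×2, sEbc×2
SsEebbcc×SsEEBbCc grid (16·16=256): SSEEBbCc=8 SSEEBbcc=8 SSEEbbCc=8 SSEEbbcc=8 SSEeBbCc=8 SSEeBbcc=8 SSEebbCc=8 SSEebbcc=8 SsEEBbCc=16 SsEEBbcc=16 SsEEbbCc=16 SsEEbbcc=16 SsEeBbCc=16 SsEeBbcc=16 SsEebbCc=16 SsEebbcc=16 ssEEBbCc=8 ssEEBbcc=8 ssEEbbCc=8 ssEEbbcc=8 ssEeBbCc=8 ssEeBbcc=8 ssEebbCc=8 ssEebbcc=8
SsEebbCc hits 16/256; gcd=16; 16÷16/256÷16 = 1/16

P(SsEebbCc) = 1/16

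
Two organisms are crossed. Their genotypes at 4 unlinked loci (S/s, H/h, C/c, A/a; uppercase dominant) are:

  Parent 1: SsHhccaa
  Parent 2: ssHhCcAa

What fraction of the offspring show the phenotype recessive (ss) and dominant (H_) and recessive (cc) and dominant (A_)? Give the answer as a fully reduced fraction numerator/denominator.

P(ss H_ cc A_) = 3/32

SsHhccaa gametes: SHca×4, Shca×4, sHca×4, shca×4
ssHhCcAa gametes: sHCA×2, sHCa×2, sHcA×2, sHca×2, shCA×2, shCa×2, shcA×2, shca×2
SsHhccaa×ssHhCcAa grid (16·16=256): SsHHCcAa=8 SsHHCcaa=8 SsHHccAa=8 SsHHccaa=8 SsHhCcAa=16 SsHhCcaa=16 SsHhccAa=16 SsHhccaa=16 SshhCcAa=8 SshhCcaa=8 SshhccAa=8 Sshhccaa=8 ssHHCcAa=8 ssHHCcaa=8 ssHHccAa=8 ssHHccaa=8 ssHhCcAa=16 ssHhCcaa=16 ssHhccAa=16 ssHhccaa=16 sshhCcAa=8 sshhCcaa=8 sshhccAa=8 sshhccaa=8
ss H_ cc A_ hits 24/256; gcd=8; 24÷8/256÷8 = 3/32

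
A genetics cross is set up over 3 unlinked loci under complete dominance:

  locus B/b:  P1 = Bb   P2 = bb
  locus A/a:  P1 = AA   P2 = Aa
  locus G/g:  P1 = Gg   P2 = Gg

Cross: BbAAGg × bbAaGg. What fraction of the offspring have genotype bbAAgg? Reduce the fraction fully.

BbAAGg gametes: BAG×2, BAg×2, bAG×2, bAg×2
bbAaGg gametes: bAG×2, bAg×2, baG×2, bag×2
BbAAGg×bbAaGg grid (8·8=64): BbAAGG=4 BbAAGg=8 BbAAgg=4 BbAaGG=4 BbAaGg=8 BbAagg=4 bbAAGG=4 bbAAGg=8 bbAAgg=4 bbAaGG=4 bbAaGg=8 bbAagg=4
bbAAgg hits 4/64; gcd=4; 4÷4/64÷4 = 1/16

P(bbAAgg) = 1/16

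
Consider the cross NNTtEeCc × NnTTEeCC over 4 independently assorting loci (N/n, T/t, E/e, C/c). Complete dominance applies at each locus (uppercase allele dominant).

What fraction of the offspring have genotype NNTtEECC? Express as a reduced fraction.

NNTtEeCc gametes: NTEC×2, NTEc×2, NTeC×2, NTec×2, NtEC×2, NtEc×2, NteC×2, Ntec×2
NnTTEeCC gametes: NTEC×4, NTeC×4, nTEC×4, nTeC×4
NNTtEeCc×NnTTEeCC grid (16·16=256): NNTTEECC=8 NNTTEECc=8 NNTTEeCC=16 NNTTEeCc=16 NNTTeeCC=8 NNTTeeCc=8 NNTtEECC=8 NNTtEECc=8 NNTtEeCC=16 NNTtEeCc=16 NNTteeCC=8 NNTteeCc=8 NnTTEECC=8 NnTTEECc=8 NnTTEeCC=16 NnTTEeCc=16 NnTTeeCC=8 NnTTeeCc=8 NnTtEECC=8 NnTtEECc=8 NnTtEeCC=16 NnTtEeCc=16 NnTteeCC=8 NnTteeCc=8
NNTtEECC hits 8/256; gcd=8; 8÷8/256÷8 = 1/32

P(NNTtEECC) = 1/32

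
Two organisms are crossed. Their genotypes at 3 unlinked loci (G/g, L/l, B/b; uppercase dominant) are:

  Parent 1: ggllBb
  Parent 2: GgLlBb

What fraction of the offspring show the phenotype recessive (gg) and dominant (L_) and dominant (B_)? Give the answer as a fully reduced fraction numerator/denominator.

P(gg L_ B_) = 3/16

ggllBb gametes: glB×4, glb×4
GgLlBb gametes: GLB×1, GLb×1, GlB×1, Glb×1, gLB×1, gLb×1, glB×1, glb×1
ggllBb×GgLlBb grid (8·8=64): GgLlBB=4 GgLlBb=8 GgLlbb=4 GgllBB=4 GgllBb=8 Ggllbb=4 ggLlBB=4 ggLlBb=8 ggLlbb=4 ggllBB=4 ggllBb=8 ggllbb=4
gg L_ B_ hits 12/64; gcd=4; 12÷4/64÷4 = 3/16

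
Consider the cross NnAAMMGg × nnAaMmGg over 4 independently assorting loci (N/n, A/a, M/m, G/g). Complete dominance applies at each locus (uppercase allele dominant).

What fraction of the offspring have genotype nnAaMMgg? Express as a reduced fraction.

NnAAMMGg gametes: NAMG×4, NAMg×4, nAMG×4, nAMg×4
nnAaMmGg gametes: nAMG×2, nAMg×2, nAmG×2, nAmg×2, naMG×2, naMg×2, namG×2, namg×2
NnAAMMGg×nnAaMmGg grid (16·16=256): NnAAMMGG=8 NnAAMMGg=16 NnAAMMgg=8 NnAAMmGG=8 NnAAMmGg=16 NnAAMmgg=8 NnAaMMGG=8 NnAaMMGg=16 NnAaMMgg=8 NnAaMmGG=8 NnAaMmGg=16 NnAaMmgg=8 nnAAMMGG=8 nnAAMMGg=16 nnAAMMgg=8 nnAAMmGG=8 nnAAMmGg=16 nnAAMmgg=8 nnAaMMGG=8 nnAaMMGg=16 nnAaMMgg=8 nnAaMmGG=8 nnAaMmGg=16 nnAaMmgg=8
nnAaMMgg hits 8/256; gcd=8; 8÷8/256÷8 = 1/32

P(nnAaMMgg) = 1/32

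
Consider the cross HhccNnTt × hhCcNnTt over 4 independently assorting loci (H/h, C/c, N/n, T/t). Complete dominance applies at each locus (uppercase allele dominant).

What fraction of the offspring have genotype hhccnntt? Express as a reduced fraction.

P(hhccnntt) = 1/64

HhccNnTt gametes: HcNT×2, HcNt×2, HcnT×2, Hcnt×2, hcNT×2, hcNt×2, hcnT×2, hcnt×2
hhCcNnTt gametes: hCNT×2, hCNt×2, hCnT×2, hCnt×2, hcNT×2, hcNt×2, hcnT×2, hcnt×2
HhccNnTt×hhCcNnTt grid (16·16=256): HhCcNNTT=4 HhCcNNTt=8 HhCcNNtt=4 HhCcNnTT=8 HhCcNnTt=16 HhCcNntt=8 HhCcnnTT=4 HhCcnnTt=8 HhCcnntt=4 HhccNNTT=4 HhccNNTt=8 HhccNNtt=4 HhccNnTT=8 HhccNnTt=16 HhccNntt=8 HhccnnTT=4 HhccnnTt=8 Hhccnntt=4 hhCcNNTT=4 hhCcNNTt=8 hhCcNNtt=4 hhCcNnTT=8 hhCcNnTt=16 hhCcNntt=8 hhCcnnTT=4 hhCcnnTt=8 hhCcnntt=4 hhccNNTT=4 hhccNNTt=8 hhccNNtt=4 hhccNnTT=8 hhccNnTt=16 hhccNntt=8 hhccnnTT=4 hhccnnTt=8 hhccnntt=4
hhccnntt hits 4/256; gcd=4; 4÷4/256÷4 = 1/64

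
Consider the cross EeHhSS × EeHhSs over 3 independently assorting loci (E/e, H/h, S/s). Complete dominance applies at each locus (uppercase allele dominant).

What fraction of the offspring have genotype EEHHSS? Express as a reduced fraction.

P(EEHHSS) = 1/32

EeHhSS gametes: EHS×2, EhS×2, eHS×2, ehS×2
EeHhSs gametes: EHS×1, EHs×1, EhS×1, Ehs×1, eHS×1, eHs×1, ehS×1, ehs×1
EeHhSS×EeHhSs grid (8·8=64): EEHHSS=2 EEHHSs=2 EEHhSS=4 EEHhSs=4 EEhhSS=2 EEhhSs=2 EeHHSS=4 EeHHSs=4 EeHhSS=8 EeHhSs=8 EehhSS=4 EehhSs=4 eeHHSS=2 eeHHSs=2 eeHhSS=4 eeHhSs=4 eehhSS=2 eehhSs=2
EEHHSS hits 2/64; gcd=2; 2÷2/64÷2 = 1/32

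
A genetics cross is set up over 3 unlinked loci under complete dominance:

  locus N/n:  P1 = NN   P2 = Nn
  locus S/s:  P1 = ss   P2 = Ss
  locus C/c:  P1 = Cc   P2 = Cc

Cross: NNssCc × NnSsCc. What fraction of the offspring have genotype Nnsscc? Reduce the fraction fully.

NNssCc gametes: NsC×4, Nsc×4
NnSsCc gametes: NSC×1, NSc×1, NsC×1, Nsc×1, nSC×1, nSc×1, nsC×1, nsc×1
NNssCc×NnSsCc grid (8·8=64): NNSsCC=4 NNSsCc=8 NNSscc=4 NNssCC=4 NNssCc=8 NNsscc=4 NnSsCC=4 NnSsCc=8 NnSscc=4 NnssCC=4 NnssCc=8 Nnsscc=4
Nnsscc hits 4/64; gcd=4; 4÷4/64÷4 = 1/16

P(Nnsscc) = 1/16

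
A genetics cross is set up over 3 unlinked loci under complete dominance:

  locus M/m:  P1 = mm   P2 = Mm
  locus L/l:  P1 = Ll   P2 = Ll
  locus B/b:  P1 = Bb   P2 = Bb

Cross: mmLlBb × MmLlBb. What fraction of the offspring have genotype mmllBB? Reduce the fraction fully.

mmLlBb gametes: mLB×2, mLb×2, mlB×2, mlb×2
MmLlBb gametes: MLB×1, MLb×1, MlB×1, Mlb×1, mLB×1, mLb×1, mlB×1, mlb×1
mmLlBb×MmLlBb grid (8·8=64): MmLLBB=2 MmLLBb=4 MmLLbb=2 MmLlBB=4 MmLlBb=8 MmLlbb=4 MmllBB=2 MmllBb=4 Mmllbb=2 mmLLBB=2 mmLLBb=4 mmLLbb=2 mmLlBB=4 mmLlBb=8 mmLlbb=4 mmllBB=2 mmllBb=4 mmllbb=2
mmllBB hits 2/64; gcd=2; 2÷2/64÷2 = 1/32

P(mmllBB) = 1/32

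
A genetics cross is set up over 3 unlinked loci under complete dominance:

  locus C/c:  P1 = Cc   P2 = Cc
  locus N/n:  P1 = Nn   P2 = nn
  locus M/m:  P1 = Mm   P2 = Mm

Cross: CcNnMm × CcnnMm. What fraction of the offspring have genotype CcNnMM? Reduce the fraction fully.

P(CcNnMM) = 1/16

CcNnMm gametes: CNM×1, CNm×1, CnM×1, Cnm×1, cNM×1, cNm×1, cnM×1, cnm×1
CcnnMm gametes: CnM×2, Cnm×2, cnM×2, cnm×2
CcNnMm×CcnnMm grid (8·8=64): CCNnMM=2 CCNnMm=4 CCNnmm=2 CCnnMM=2 CCnnMm=4 CCnnmm=2 CcNnMM=4 CcNnMm=8 CcNnmm=4 CcnnMM=4 CcnnMm=8 Ccnnmm=4 ccNnMM=2 ccNnMm=4 ccNnmm=2 ccnnMM=2 ccnnMm=4 ccnnmm=2
CcNnMM hits 4/64; gcd=4; 4÷4/64÷4 = 1/16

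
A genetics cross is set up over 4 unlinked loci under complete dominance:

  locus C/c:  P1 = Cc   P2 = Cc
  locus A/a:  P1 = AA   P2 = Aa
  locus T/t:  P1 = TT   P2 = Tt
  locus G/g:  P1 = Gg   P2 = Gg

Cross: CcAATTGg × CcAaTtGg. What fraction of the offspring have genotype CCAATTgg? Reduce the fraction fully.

P(CCAATTgg) = 1/64

CcAATTGg gametes: CATG×4, CATg×4, cATG×4, cATg×4
CcAaTtGg gametes: CATG×1, CATg×1, CAtG×1, CAtg×1, CaTG×1, CaTg×1, CatG×1, Catg×1, cATG×1, cATg×1, cAtG×1, cAtg×1, caTG×1, caTg×1, catG×1, catg×1
CcAATTGg×CcAaTtGg grid (16·16=256): CCAATTGG=4 CCAATTGg=8 CCAATTgg=4 CCAATtGG=4 CCAATtGg=8 CCAATtgg=4 CCAaTTGG=4 CCAaTTGg=8 CCAaTTgg=4 CCAaTtGG=4 CCAaTtGg=8 CCAaTtgg=4 CcAATTGG=8 CcAATTGg=16 CcAATTgg=8 CcAATtGG=8 CcAATtGg=16 CcAATtgg=8 CcAaTTGG=8 CcAaTTGg=16 CcAaTTgg=8 CcAaTtGG=8 CcAaTtGg=16 CcAaTtgg=8 ccAATTGG=4 ccAATTGg=8 ccAATTgg=4 ccAATtGG=4 ccAATtGg=8 ccAATtgg=4 ccAaTTGG=4 ccAaTTGg=8 ccAaTTgg=4 ccAaTtGG=4 ccAaTtGg=8 ccAaTtgg=4
CCAATTgg hits 4/256; gcd=4; 4÷4/256÷4 = 1/64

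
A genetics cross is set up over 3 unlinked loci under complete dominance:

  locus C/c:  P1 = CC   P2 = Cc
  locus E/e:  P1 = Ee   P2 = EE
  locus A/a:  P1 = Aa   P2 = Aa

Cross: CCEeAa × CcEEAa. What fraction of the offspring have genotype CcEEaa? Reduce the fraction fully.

CCEeAa gametes: CEA×2, CEa×2, CeA×2, Cea×2
CcEEAa gametes: CEA×2, CEa×2, cEA×2, cEa×2
CCEeAa×CcEEAa grid (8·8=64): CCEEAA=4 CCEEAa=8 CCEEaa=4 CCEeAA=4 CCEeAa=8 CCEeaa=4 CcEEAA=4 CcEEAa=8 CcEEaa=4 CcEeAA=4 CcEeAa=8 CcEeaa=4
CcEEaa hits 4/64; gcd=4; 4÷4/64÷4 = 1/16

P(CcEEaa) = 1/16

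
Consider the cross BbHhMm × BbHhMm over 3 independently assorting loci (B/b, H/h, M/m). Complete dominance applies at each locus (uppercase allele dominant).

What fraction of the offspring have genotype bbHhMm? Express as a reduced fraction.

BbHhMm gametes: BHM×1, BHm×1, BhM×1, Bhm×1, bHM×1, bHm×1, bhM×1, bhm×1
BbHhMm gametes: BHM×1, BHm×1, BhM×1, Bhm×1, bHM×1, bHm×1, bhM×1, bhm×1
BbHhMm×BbHhMm grid (8·8=64): BBHHMM=1 BBHHMm=2 BBHHmm=1 BBHhMM=2 BBHhMm=4 BBHhmm=2 BBhhMM=1 BBhhMm=2 BBhhmm=1 BbHHMM=2 BbHHMm=4 BbHHmm=2 BbHhMM=4 BbHhMm=8 BbHhmm=4 BbhhMM=2 BbhhMm=4 Bbhhmm=2 bbHHMM=1 bbHHMm=2 bbHHmm=1 bbHhMM=2 bbHhMm=4 bbHhmm=2 bbhhMM=1 bbhhMm=2 bbhhmm=1
bbHhMm hits 4/64; gcd=4; 4÷4/64÷4 = 1/16

P(bbHhMm) = 1/16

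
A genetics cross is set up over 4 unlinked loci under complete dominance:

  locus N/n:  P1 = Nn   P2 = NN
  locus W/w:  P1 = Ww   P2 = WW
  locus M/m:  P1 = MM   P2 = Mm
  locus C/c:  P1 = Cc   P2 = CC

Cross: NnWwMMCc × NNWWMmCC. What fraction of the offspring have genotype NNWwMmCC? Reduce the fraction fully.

NnWwMMCc gametes: NWMC×2, NWMc×2, NwMC×2, NwMc×2, nWMC×2, nWMc×2, nwMC×2, nwMc×2
NNWWMmCC gametes: NWMC×8, NWmC×8
NnWwMMCc×NNWWMmCC grid (16·16=256): NNWWMMCC=16 NNWWMMCc=16 NNWWMmCC=16 NNWWMmCc=16 NNWwMMCC=16 NNWwMMCc=16 NNWwMmCC=16 NNWwMmCc=16 NnWWMMCC=16 NnWWMMCc=16 NnWWMmCC=16 NnWWMmCc=16 NnWwMMCC=16 NnWwMMCc=16 NnWwMmCC=16 NnWwMmCc=16
NNWwMmCC hits 16/256; gcd=16; 16÷16/256÷16 = 1/16

P(NNWwMmCC) = 1/16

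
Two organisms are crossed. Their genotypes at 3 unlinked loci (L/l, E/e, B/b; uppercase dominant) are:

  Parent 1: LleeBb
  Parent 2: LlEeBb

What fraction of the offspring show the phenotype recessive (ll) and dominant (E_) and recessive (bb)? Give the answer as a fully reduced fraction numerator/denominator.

P(ll E_ bb) = 1/32

LleeBb gametes: LeB×2, Leb×2, leB×2, leb×2
LlEeBb gametes: LEB×1, LEb×1, LeB×1, Leb×1, lEB×1, lEb×1, leB×1, leb×1
LleeBb×LlEeBb grid (8·8=64): LLEeBB=2 LLEeBb=4 LLEebb=2 LLeeBB=2 LLeeBb=4 LLeebb=2 LlEeBB=4 LlEeBb=8 LlEebb=4 LleeBB=4 LleeBb=8 Lleebb=4 llEeBB=2 llEeBb=4 llEebb=2 lleeBB=2 lleeBb=4 lleebb=2
ll E_ bb hits 2/64; gcd=2; 2÷2/64÷2 = 1/32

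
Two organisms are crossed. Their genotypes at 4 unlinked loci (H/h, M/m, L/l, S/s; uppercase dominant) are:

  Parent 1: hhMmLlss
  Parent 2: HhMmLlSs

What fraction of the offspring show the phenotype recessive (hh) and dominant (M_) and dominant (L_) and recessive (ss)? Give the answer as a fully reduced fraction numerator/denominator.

P(hh M_ L_ ss) = 9/64

hhMmLlss gametes: hMLs×4, hMls×4, hmLs×4, hmls×4
HhMmLlSs gametes: HMLS×1, HMLs×1, HMlS×1, HMls×1, HmLS×1, HmLs×1, HmlS×1, Hmls×1, hMLS×1, hMLs×1, hMlS×1, hMls×1, hmLS×1, hmLs×1, hmlS×1, hmls×1
hhMmLlss×HhMmLlSs grid (16·16=256): HhMMLLSs=4 HhMMLLss=4 HhMMLlSs=8 HhMMLlss=8 HhMMllSs=4 HhMMllss=4 HhMmLLSs=8 HhMmLLss=8 HhMmLlSs=16 HhMmLlss=16 HhMmllSs=8 HhMmllss=8 HhmmLLSs=4 HhmmLLss=4 HhmmLlSs=8 HhmmLlss=8 HhmmllSs=4 Hhmmllss=4 hhMMLLSs=4 hhMMLLss=4 hhMMLlSs=8 hhMMLlss=8 hhMMllSs=4 hhMMllss=4 hhMmLLSs=8 hhMmLLss=8 hhMmLlSs=16 hhMmLlss=16 hhMmllSs=8 hhMmllss=8 hhmmLLSs=4 hhmmLLss=4 hhmmLlSs=8 hhmmLlss=8 hhmmllSs=4 hhmmllss=4
hh M_ L_ ss hits 36/256; gcd=4; 36÷4/256÷4 = 9/64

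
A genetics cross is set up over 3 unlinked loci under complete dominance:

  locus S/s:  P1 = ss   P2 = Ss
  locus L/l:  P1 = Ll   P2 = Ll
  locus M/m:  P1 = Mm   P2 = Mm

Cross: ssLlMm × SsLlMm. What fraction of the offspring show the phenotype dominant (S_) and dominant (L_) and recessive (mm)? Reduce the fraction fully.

P(S_ L_ mm) = 3/32

ssLlMm gametes: sLM×2, sLm×2, slM×2, slm×2
SsLlMm gametes: SLM×1, SLm×1, SlM×1, Slm×1, sLM×1, sLm×1, slM×1, slm×1
ssLlMm×SsLlMm grid (8·8=64): SsLLMM=2 SsLLMm=4 SsLLmm=2 SsLlMM=4 SsLlMm=8 SsLlmm=4 SsllMM=2 SsllMm=4 Ssllmm=2 ssLLMM=2 ssLLMm=4 ssLLmm=2 ssLlMM=4 ssLlMm=8 ssLlmm=4 ssllMM=2 ssllMm=4 ssllmm=2
S_ L_ mm hits 6/64; gcd=2; 6÷2/64÷2 = 3/32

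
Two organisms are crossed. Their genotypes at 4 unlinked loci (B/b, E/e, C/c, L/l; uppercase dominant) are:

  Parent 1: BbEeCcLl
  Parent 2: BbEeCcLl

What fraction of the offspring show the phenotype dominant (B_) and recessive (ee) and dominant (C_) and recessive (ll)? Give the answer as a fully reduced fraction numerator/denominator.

BbEeCcLl gametes: BECL×1, BECl×1, BEcL×1, BEcl×1, BeCL×1, BeCl×1, BecL×1, Becl×1, bECL×1, bECl×1, bEcL×1, bEcl×1, beCL×1, beCl×1, becL×1, becl×1
BbEeCcLl gametes: BECL×1, BECl×1, BEcL×1, BEcl×1, BeCL×1, BeCl×1, BecL×1, Becl×1, bECL×1, bECl×1, bEcL×1, bEcl×1, beCL×1, beCl×1, becL×1, becl×1
BbEeCcLl×BbEeCcLl grid (16·16=256): BBEECCLL=1 BBEECCLl=2 BBEECCll=1 BBEECcLL=2 BBEECcLl=4 BBEECcll=2 BBEEccLL=1 BBEEccLl=2 BBEEccll=1 BBEeCCLL=2 BBEeCCLl=4 BBEeCCll=2 BBEeCcLL=4 BBEeCcLl=8 BBEeCcll=4 BBEeccLL=2 BBEeccLl=4 BBEeccll=2 BBeeCCLL=1 BBeeCCLl=2 BBeeCCll=1 BBeeCcLL=2 BBeeCcLl=4 BBeeCcll=2 BBeeccLL=1 BBeeccLl=2 BBeeccll=1 BbEECCLL=2 BbEECCLl=4 BbEECCll=2 BbEECcLL=4 BbEECcLl=8 BbEECcll=4 BbEEccLL=2 BbEEccLl=4 BbEEccll=2 BbEeCCLL=4 BbEeCCLl=8 BbEeCCll=4 BbEeCcLL=8 BbEeCcLl=16 BbEeCcll=8 BbEeccLL=4 BbEeccLl=8 BbEeccll=4 BbeeCCLL=2 BbeeCCLl=4 BbeeCCll=2 BbeeCcLL=4 BbeeCcLl=8 BbeeCcll=4 BbeeccLL=2 BbeeccLl=4 Bbeeccll=2 bbEECCLL=1 bbEECCLl=2 bbEECCll=1 bbEECcLL=2 bbEECcLl=4 bbEECcll=2 bbEEccLL=1 bbEEccLl=2 bbEEccll=1 bbEeCCLL=2 bbEeCCLl=4 bbEeCCll=2 bbEeCcLL=4 bbEeCcLl=8 bbEeCcll=4 bbEeccLL=2 bbEeccLl=4 bbEeccll=2 bbeeCCLL=1 bbeeCCLl=2 bbeeCCll=1 bbeeCcLL=2 bbeeCcLl=4 bbeeCcll=2 bbeeccLL=1 bbeeccLl=2 bbeeccll=1
B_ ee C_ ll hits 9/256; gcd=1; 9÷1/256÷1 = 9/256

P(B_ ee C_ ll) = 9/256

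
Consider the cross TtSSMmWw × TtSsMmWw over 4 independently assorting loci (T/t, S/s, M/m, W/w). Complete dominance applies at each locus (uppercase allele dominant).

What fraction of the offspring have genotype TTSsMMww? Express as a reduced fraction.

TtSSMmWw gametes: TSMW×2, TSMw×2, TSmW×2, TSmw×2, tSMW×2, tSMw×2, tSmW×2, tSmw×2
TtSsMmWw gametes: TSMW×1, TSMw×1, TSmW×1, TSmw×1, TsMW×1, TsMw×1, TsmW×1, Tsmw×1, tSMW×1, tSMw×1, tSmW×1, tSmw×1, tsMW×1, tsMw×1, tsmW×1, tsmw×1
TtSSMmWw×TtSsMmWw grid (16·16=256): TTSSMMWW=2 TTSSMMWw=4 TTSSMMww=2 TTSSMmWW=4 TTSSMmWw=8 TTSSMmww=4 TTSSmmWW=2 TTSSmmWw=4 TTSSmmww=2 TTSsMMWW=2 TTSsMMWw=4 TTSsMMww=2 TTSsMmWW=4 TTSsMmWw=8 TTSsMmww=4 TTSsmmWW=2 TTSsmmWw=4 TTSsmmww=2 TtSSMMWW=4 TtSSMMWw=8 TtSSMMww=4 TtSSMmWW=8 TtSSMmWw=16 TtSSMmww=8 TtSSmmWW=4 TtSSmmWw=8 TtSSmmww=4 TtSsMMWW=4 TtSsMMWw=8 TtSsMMww=4 TtSsMmWW=8 TtSsMmWw=16 TtSsMmww=8 TtSsmmWW=4 TtSsmmWw=8 TtSsmmww=4 ttSSMMWW=2 ttSSMMWw=4 ttSSMMww=2 ttSSMmWW=4 ttSSMmWw=8 ttSSMmww=4 ttSSmmWW=2 ttSSmmWw=4 ttSSmmww=2 ttSsMMWW=2 ttSsMMWw=4 ttSsMMww=2 ttSsMmWW=4 ttSsMmWw=8 ttSsMmww=4 ttSsmmWW=2 ttSsmmWw=4 ttSsmmww=2
TTSsMMww hits 2/256; gcd=2; 2÷2/256÷2 = 1/128

P(TTSsMMww) = 1/128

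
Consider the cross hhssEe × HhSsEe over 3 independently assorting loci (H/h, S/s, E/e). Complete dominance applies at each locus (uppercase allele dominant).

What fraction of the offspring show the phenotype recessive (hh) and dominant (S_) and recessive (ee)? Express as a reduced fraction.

hhssEe gametes: hsE×4, hse×4
HhSsEe gametes: HSE×1, HSe×1, HsE×1, Hse×1, hSE×1, hSe×1, hsE×1, hse×1
hhssEe×HhSsEe grid (8·8=64): HhSsEE=4 HhSsEe=8 HhSsee=4 HhssEE=4 HhssEe=8 Hhssee=4 hhSsEE=4 hhSsEe=8 hhSsee=4 hhssEE=4 hhssEe=8 hhssee=4
hh S_ ee hits 4/64; gcd=4; 4÷4/64÷4 = 1/16

P(hh S_ ee) = 1/16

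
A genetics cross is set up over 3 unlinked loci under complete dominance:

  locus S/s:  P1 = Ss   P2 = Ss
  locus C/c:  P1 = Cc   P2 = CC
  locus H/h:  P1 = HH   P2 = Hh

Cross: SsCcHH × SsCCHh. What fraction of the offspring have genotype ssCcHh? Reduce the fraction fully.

SsCcHH gametes: SCH×2, ScH×2, sCH×2, scH×2
SsCCHh gametes: SCH×2, SCh×2, sCH×2, sCh×2
SsCcHH×SsCCHh grid (8·8=64): SSCCHH=4 SSCCHh=4 SSCcHH=4 SSCcHh=4 SsCCHH=8 SsCCHh=8 SsCcHH=8 SsCcHh=8 ssCCHH=4 ssCCHh=4 ssCcHH=4 ssCcHh=4
ssCcHh hits 4/64; gcd=4; 4÷4/64÷4 = 1/16

P(ssCcHh) = 1/16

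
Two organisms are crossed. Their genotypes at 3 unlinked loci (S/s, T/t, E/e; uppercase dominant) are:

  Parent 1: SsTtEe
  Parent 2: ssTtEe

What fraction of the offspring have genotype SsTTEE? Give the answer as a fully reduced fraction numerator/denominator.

SsTtEe gametes: STE×1, STe×1, StE×1, Ste×1, sTE×1, sTe×1, stE×1, ste×1
ssTtEe gametes: sTE×2, sTe×2, stE×2, ste×2
SsTtEe×ssTtEe grid (8·8=64): SsTTEE=2 SsTTEe=4 SsTTee=2 SsTtEE=4 SsTtEe=8 SsTtee=4 SsttEE=2 SsttEe=4 Ssttee=2 ssTTEE=2 ssTTEe=4 ssTTee=2 ssTtEE=4 ssTtEe=8 ssTtee=4 ssttEE=2 ssttEe=4 ssttee=2
SsTTEE hits 2/64; gcd=2; 2÷2/64÷2 = 1/32

P(SsTTEE) = 1/32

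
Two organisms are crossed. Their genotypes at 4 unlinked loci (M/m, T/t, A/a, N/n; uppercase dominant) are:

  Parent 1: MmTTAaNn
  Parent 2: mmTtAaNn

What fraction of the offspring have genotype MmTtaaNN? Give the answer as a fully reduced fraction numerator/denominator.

P(MmTtaaNN) = 1/64

MmTTAaNn gametes: MTAN×2, MTAn×2, MTaN×2, MTan×2, mTAN×2, mTAn×2, mTaN×2, mTan×2
mmTtAaNn gametes: mTAN×2, mTAn×2, mTaN×2, mTan×2, mtAN×2, mtAn×2, mtaN×2, mtan×2
MmTTAaNn×mmTtAaNn grid (16·16=256): MmTTAANN=4 MmTTAANn=8 MmTTAAnn=4 MmTTAaNN=8 MmTTAaNn=16 MmTTAann=8 MmTTaaNN=4 MmTTaaNn=8 MmTTaann=4 MmTtAANN=4 MmTtAANn=8 MmTtAAnn=4 MmTtAaNN=8 MmTtAaNn=16 MmTtAann=8 MmTtaaNN=4 MmTtaaNn=8 MmTtaann=4 mmTTAANN=4 mmTTAANn=8 mmTTAAnn=4 mmTTAaNN=8 mmTTAaNn=16 mmTTAann=8 mmTTaaNN=4 mmTTaaNn=8 mmTTaann=4 mmTtAANN=4 mmTtAANn=8 mmTtAAnn=4 mmTtAaNN=8 mmTtAaNn=16 mmTtAann=8 mmTtaaNN=4 mmTtaaNn=8 mmTtaann=4
MmTtaaNN hits 4/256; gcd=4; 4÷4/256÷4 = 1/64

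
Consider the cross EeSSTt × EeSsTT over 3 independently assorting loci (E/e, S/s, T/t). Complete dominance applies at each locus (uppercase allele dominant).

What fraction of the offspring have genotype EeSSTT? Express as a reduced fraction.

P(EeSSTT) = 1/8

EeSSTt gametes: EST×2, ESt×2, eST×2, eSt×2
EeSsTT gametes: EST×2, EsT×2, eST×2, esT×2
EeSSTt×EeSsTT grid (8·8=64): EESSTT=4 EESSTt=4 EESsTT=4 EESsTt=4 EeSSTT=8 EeSSTt=8 EeSsTT=8 EeSsTt=8 eeSSTT=4 eeSSTt=4 eeSsTT=4 eeSsTt=4
EeSSTT hits 8/64; gcd=8; 8÷8/64÷8 = 1/8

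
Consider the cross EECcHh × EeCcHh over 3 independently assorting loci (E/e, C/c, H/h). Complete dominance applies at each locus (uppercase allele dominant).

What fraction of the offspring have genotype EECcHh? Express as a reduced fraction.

EECcHh gametes: ECH×2, ECh×2, EcH×2, Ech×2
EeCcHh gametes: ECH×1, ECh×1, EcH×1, Ech×1, eCH×1, eCh×1, ecH×1, ech×1
EECcHh×EeCcHh grid (8·8=64): EECCHH=2 EECCHh=4 EECChh=2 EECcHH=4 EECcHh=8 EECchh=4 EEccHH=2 EEccHh=4 EEcchh=2 EeCCHH=2 EeCCHh=4 EeCChh=2 EeCcHH=4 EeCcHh=8 EeCchh=4 EeccHH=2 EeccHh=4 Eecchh=2
EECcHh hits 8/64; gcd=8; 8÷8/64÷8 = 1/8

P(EECcHh) = 1/8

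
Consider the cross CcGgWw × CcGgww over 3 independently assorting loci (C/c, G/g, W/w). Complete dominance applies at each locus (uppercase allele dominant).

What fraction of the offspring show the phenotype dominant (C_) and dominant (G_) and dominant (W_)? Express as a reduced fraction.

P(C_ G_ W_) = 9/32

CcGgWw gametes: CGW×1, CGw×1, CgW×1, Cgw×1, cGW×1, cGw×1, cgW×1, cgw×1
CcGgww gametes: CGw×2, Cgw×2, cGw×2, cgw×2
CcGgWw×CcGgww grid (8·8=64): CCGGWw=2 CCGGww=2 CCGgWw=4 CCGgww=4 CCggWw=2 CCggww=2 CcGGWw=4 CcGGww=4 CcGgWw=8 CcGgww=8 CcggWw=4 Ccggww=4 ccGGWw=2 ccGGww=2 ccGgWw=4 ccGgww=4 ccggWw=2 ccggww=2
C_ G_ W_ hits 18/64; gcd=2; 18÷2/64÷2 = 9/32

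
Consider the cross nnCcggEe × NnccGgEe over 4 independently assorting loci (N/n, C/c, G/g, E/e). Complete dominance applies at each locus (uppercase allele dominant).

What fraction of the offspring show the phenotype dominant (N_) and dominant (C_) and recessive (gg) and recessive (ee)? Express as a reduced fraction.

P(N_ C_ gg ee) = 1/32

nnCcggEe gametes: nCgE×4, nCge×4, ncgE×4, ncge×4
NnccGgEe gametes: NcGE×2, NcGe×2, NcgE×2, Ncge×2, ncGE×2, ncGe×2, ncgE×2, ncge×2
nnCcggEe×NnccGgEe grid (16·16=256): NnCcGgEE=8 NnCcGgEe=16 NnCcGgee=8 NnCcggEE=8 NnCcggEe=16 NnCcggee=8 NnccGgEE=8 NnccGgEe=16 NnccGgee=8 NnccggEE=8 NnccggEe=16 Nnccggee=8 nnCcGgEE=8 nnCcGgEe=16 nnCcGgee=8 nnCcggEE=8 nnCcggEe=16 nnCcggee=8 nnccGgEE=8 nnccGgEe=16 nnccGgee=8 nnccggEE=8 nnccggEe=16 nnccggee=8
N_ C_ gg ee hits 8/256; gcd=8; 8÷8/256÷8 = 1/32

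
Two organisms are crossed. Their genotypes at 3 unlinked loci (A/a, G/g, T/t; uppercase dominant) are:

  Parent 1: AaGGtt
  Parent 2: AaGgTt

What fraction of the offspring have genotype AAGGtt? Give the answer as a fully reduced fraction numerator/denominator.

AaGGtt gametes: AGt×4, aGt×4
AaGgTt gametes: AGT×1, AGt×1, AgT×1, Agt×1, aGT×1, aGt×1, agT×1, agt×1
AaGGtt×AaGgTt grid (8·8=64): AAGGTt=4 AAGGtt=4 AAGgTt=4 AAGgtt=4 AaGGTt=8 AaGGtt=8 AaGgTt=8 AaGgtt=8 aaGGTt=4 aaGGtt=4 aaGgTt=4 aaGgtt=4
AAGGtt hits 4/64; gcd=4; 4÷4/64÷4 = 1/16

P(AAGGtt) = 1/16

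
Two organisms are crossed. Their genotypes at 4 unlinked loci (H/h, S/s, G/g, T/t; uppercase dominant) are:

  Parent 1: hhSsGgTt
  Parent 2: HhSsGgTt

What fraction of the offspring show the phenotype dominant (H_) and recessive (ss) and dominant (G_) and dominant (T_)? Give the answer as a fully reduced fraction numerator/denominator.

hhSsGgTt gametes: hSGT×2, hSGt×2, hSgT×2, hSgt×2, hsGT×2, hsGt×2, hsgT×2, hsgt×2
HhSsGgTt gametes: HSGT×1, HSGt×1, HSgT×1, HSgt×1, HsGT×1, HsGt×1, HsgT×1, Hsgt×1, hSGT×1, hSGt×1, hSgT×1, hSgt×1, hsGT×1, hsGt×1, hsgT×1, hsgt×1
hhSsGgTt×HhSsGgTt grid (16·16=256): HhSSGGTT=2 HhSSGGTt=4 HhSSGGtt=2 HhSSGgTT=4 HhSSGgTt=8 HhSSGgtt=4 HhSSggTT=2 HhSSggTt=4 HhSSggtt=2 HhSsGGTT=4 HhSsGGTt=8 HhSsGGtt=4 HhSsGgTT=8 HhSsGgTt=16 HhSsGgtt=8 HhSsggTT=4 HhSsggTt=8 HhSsggtt=4 HhssGGTT=2 HhssGGTt=4 HhssGGtt=2 HhssGgTT=4 HhssGgTt=8 HhssGgtt=4 HhssggTT=2 HhssggTt=4 Hhssggtt=2 hhSSGGTT=2 hhSSGGTt=4 hhSSGGtt=2 hhSSGgTT=4 hhSSGgTt=8 hhSSGgtt=4 hhSSggTT=2 hhSSggTt=4 hhSSggtt=2 hhSsGGTT=4 hhSsGGTt=8 hhSsGGtt=4 hhSsGgTT=8 hhSsGgTt=16 hhSsGgtt=8 hhSsggTT=4 hhSsggTt=8 hhSsggtt=4 hhssGGTT=2 hhssGGTt=4 hhssGGtt=2 hhssGgTT=4 hhssGgTt=8 hhssGgtt=4 hhssggTT=2 hhssggTt=4 hhssggtt=2
H_ ss G_ T_ hits 18/256; gcd=2; 18÷2/256÷2 = 9/128

P(H_ ss G_ T_) = 9/128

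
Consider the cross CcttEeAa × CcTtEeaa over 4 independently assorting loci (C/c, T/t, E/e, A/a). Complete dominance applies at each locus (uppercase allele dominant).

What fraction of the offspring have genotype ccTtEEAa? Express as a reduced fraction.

CcttEeAa gametes: CtEA×2, CtEa×2, CteA×2, Ctea×2, ctEA×2, ctEa×2, cteA×2, ctea×2
CcTtEeaa gametes: CTEa×2, CTea×2, CtEa×2, Ctea×2, cTEa×2, cTea×2, ctEa×2, ctea×2
CcttEeAa×CcTtEeaa grid (16·16=256): CCTtEEAa=4 CCTtEEaa=4 CCTtEeAa=8 CCTtEeaa=8 CCTteeAa=4 CCTteeaa=4 CCttEEAa=4 CCttEEaa=4 CCttEeAa=8 CCttEeaa=8 CCtteeAa=4 CCtteeaa=4 CcTtEEAa=8 CcTtEEaa=8 CcTtEeAa=16 CcTtEeaa=16 CcTteeAa=8 CcTteeaa=8 CcttEEAa=8 CcttEEaa=8 CcttEeAa=16 CcttEeaa=16 CctteeAa=8 Cctteeaa=8 ccTtEEAa=4 ccTtEEaa=4 ccTtEeAa=8 ccTtEeaa=8 ccTteeAa=4 ccTteeaa=4 ccttEEAa=4 ccttEEaa=4 ccttEeAa=8 ccttEeaa=8 cctteeAa=4 cctteeaa=4
ccTtEEAa hits 4/256; gcd=4; 4÷4/256÷4 = 1/64

P(ccTtEEAa) = 1/64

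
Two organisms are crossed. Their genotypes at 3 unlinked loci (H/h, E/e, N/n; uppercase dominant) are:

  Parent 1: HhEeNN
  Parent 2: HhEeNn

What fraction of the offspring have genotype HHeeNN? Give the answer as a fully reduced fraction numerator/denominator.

P(HHeeNN) = 1/32

HhEeNN gametes: HEN×2, HeN×2, hEN×2, heN×2
HhEeNn gametes: HEN×1, HEn×1, HeN×1, Hen×1, hEN×1, hEn×1, heN×1, hen×1
HhEeNN×HhEeNn grid (8·8=64): HHEENN=2 HHEENn=2 HHEeNN=4 HHEeNn=4 HHeeNN=2 HHeeNn=2 HhEENN=4 HhEENn=4 HhEeNN=8 HhEeNn=8 HheeNN=4 HheeNn=4 hhEENN=2 hhEENn=2 hhEeNN=4 hhEeNn=4 hheeNN=2 hheeNn=2
HHeeNN hits 2/64; gcd=2; 2÷2/64÷2 = 1/32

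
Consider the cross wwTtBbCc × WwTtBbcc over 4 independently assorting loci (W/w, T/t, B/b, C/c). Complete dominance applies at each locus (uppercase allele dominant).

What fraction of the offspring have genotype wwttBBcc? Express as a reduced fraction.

P(wwttBBcc) = 1/64

wwTtBbCc gametes: wTBC×2, wTBc×2, wTbC×2, wTbc×2, wtBC×2, wtBc×2, wtbC×2, wtbc×2
WwTtBbcc gametes: WTBc×2, WTbc×2, WtBc×2, Wtbc×2, wTBc×2, wTbc×2, wtBc×2, wtbc×2
wwTtBbCc×WwTtBbcc grid (16·16=256): WwTTBBCc=4 WwTTBBcc=4 WwTTBbCc=8 WwTTBbcc=8 WwTTbbCc=4 WwTTbbcc=4 WwTtBBCc=8 WwTtBBcc=8 WwTtBbCc=16 WwTtBbcc=16 WwTtbbCc=8 WwTtbbcc=8 WwttBBCc=4 WwttBBcc=4 WwttBbCc=8 WwttBbcc=8 WwttbbCc=4 Wwttbbcc=4 wwTTBBCc=4 wwTTBBcc=4 wwTTBbCc=8 wwTTBbcc=8 wwTTbbCc=4 wwTTbbcc=4 wwTtBBCc=8 wwTtBBcc=8 wwTtBbCc=16 wwTtBbcc=16 wwTtbbCc=8 wwTtbbcc=8 wwttBBCc=4 wwttBBcc=4 wwttBbCc=8 wwttBbcc=8 wwttbbCc=4 wwttbbcc=4
wwttBBcc hits 4/256; gcd=4; 4÷4/256÷4 = 1/64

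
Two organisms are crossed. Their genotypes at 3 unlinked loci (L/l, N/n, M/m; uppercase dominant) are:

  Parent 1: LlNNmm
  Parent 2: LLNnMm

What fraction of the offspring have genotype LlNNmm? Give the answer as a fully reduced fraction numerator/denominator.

LlNNmm gametes: LNm×4, lNm×4
LLNnMm gametes: LNM×2, LNm×2, LnM×2, Lnm×2
LlNNmm×LLNnMm grid (8·8=64): LLNNMm=8 LLNNmm=8 LLNnMm=8 LLNnmm=8 LlNNMm=8 LlNNmm=8 LlNnMm=8 LlNnmm=8
LlNNmm hits 8/64; gcd=8; 8÷8/64÷8 = 1/8

P(LlNNmm) = 1/8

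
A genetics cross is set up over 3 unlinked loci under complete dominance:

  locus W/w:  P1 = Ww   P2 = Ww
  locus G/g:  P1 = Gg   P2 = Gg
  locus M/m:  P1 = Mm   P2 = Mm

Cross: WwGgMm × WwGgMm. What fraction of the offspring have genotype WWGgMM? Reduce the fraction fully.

P(WWGgMM) = 1/32

WwGgMm gametes: WGM×1, WGm×1, WgM×1, Wgm×1, wGM×1, wGm×1, wgM×1, wgm×1
WwGgMm gametes: WGM×1, WGm×1, WgM×1, Wgm×1, wGM×1, wGm×1, wgM×1, wgm×1
WwGgMm×WwGgMm grid (8·8=64): WWGGMM=1 WWGGMm=2 WWGGmm=1 WWGgMM=2 WWGgMm=4 WWGgmm=2 WWggMM=1 WWggMm=2 WWggmm=1 WwGGMM=2 WwGGMm=4 WwGGmm=2 WwGgMM=4 WwGgMm=8 WwGgmm=4 WwggMM=2 WwggMm=4 Wwggmm=2 wwGGMM=1 wwGGMm=2 wwGGmm=1 wwGgMM=2 wwGgMm=4 wwGgmm=2 wwggMM=1 wwggMm=2 wwggmm=1
WWGgMM hits 2/64; gcd=2; 2÷2/64÷2 = 1/32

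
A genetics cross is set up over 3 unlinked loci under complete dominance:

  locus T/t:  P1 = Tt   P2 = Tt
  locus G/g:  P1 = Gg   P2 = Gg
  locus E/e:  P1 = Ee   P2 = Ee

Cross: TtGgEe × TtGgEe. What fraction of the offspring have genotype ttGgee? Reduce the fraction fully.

TtGgEe gametes: TGE×1, TGe×1, TgE×1, Tge×1, tGE×1, tGe×1, tgE×1, tge×1
TtGgEe gametes: TGE×1, TGe×1, TgE×1, Tge×1, tGE×1, tGe×1, tgE×1, tge×1
TtGgEe×TtGgEe grid (8·8=64): TTGGEE=1 TTGGEe=2 TTGGee=1 TTGgEE=2 TTGgEe=4 TTGgee=2 TTggEE=1 TTggEe=2 TTggee=1 TtGGEE=2 TtGGEe=4 TtGGee=2 TtGgEE=4 TtGgEe=8 TtGgee=4 TtggEE=2 TtggEe=4 Ttggee=2 ttGGEE=1 ttGGEe=2 ttGGee=1 ttGgEE=2 ttGgEe=4 ttGgee=2 ttggEE=1 ttggEe=2 ttggee=1
ttGgee hits 2/64; gcd=2; 2÷2/64÷2 = 1/32

P(ttGgee) = 1/32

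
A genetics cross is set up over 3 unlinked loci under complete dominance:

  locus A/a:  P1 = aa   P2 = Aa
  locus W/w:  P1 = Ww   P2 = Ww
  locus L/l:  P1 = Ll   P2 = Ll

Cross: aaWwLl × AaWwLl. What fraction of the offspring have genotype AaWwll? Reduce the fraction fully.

P(AaWwll) = 1/16

aaWwLl gametes: aWL×2, aWl×2, awL×2, awl×2
AaWwLl gametes: AWL×1, AWl×1, AwL×1, Awl×1, aWL×1, aWl×1, awL×1, awl×1
aaWwLl×AaWwLl grid (8·8=64): AaWWLL=2 AaWWLl=4 AaWWll=2 AaWwLL=4 AaWwLl=8 AaWwll=4 AawwLL=2 AawwLl=4 Aawwll=2 aaWWLL=2 aaWWLl=4 aaWWll=2 aaWwLL=4 aaWwLl=8 aaWwll=4 aawwLL=2 aawwLl=4 aawwll=2
AaWwll hits 4/64; gcd=4; 4÷4/64÷4 = 1/16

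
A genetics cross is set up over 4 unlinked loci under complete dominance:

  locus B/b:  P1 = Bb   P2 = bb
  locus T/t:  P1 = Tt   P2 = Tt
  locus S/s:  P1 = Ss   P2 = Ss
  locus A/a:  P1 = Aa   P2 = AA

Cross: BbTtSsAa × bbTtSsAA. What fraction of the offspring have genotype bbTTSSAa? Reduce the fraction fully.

P(bbTTSSAa) = 1/64

BbTtSsAa gametes: BTSA×1, BTSa×1, BTsA×1, BTsa×1, BtSA×1, BtSa×1, BtsA×1, Btsa×1, bTSA×1, bTSa×1, bTsA×1, bTsa×1, btSA×1, btSa×1, btsA×1, btsa×1
bbTtSsAA gametes: bTSA×4, bTsA×4, btSA×4, btsA×4
BbTtSsAa×bbTtSsAA grid (16·16=256): BbTTSSAA=4 BbTTSSAa=4 BbTTSsAA=8 BbTTSsAa=8 BbTTssAA=4 BbTTssAa=4 BbTtSSAA=8 BbTtSSAa=8 BbTtSsAA=16 BbTtSsAa=16 BbTtssAA=8 BbTtssAa=8 BbttSSAA=4 BbttSSAa=4 BbttSsAA=8 BbttSsAa=8 BbttssAA=4 BbttssAa=4 bbTTSSAA=4 bbTTSSAa=4 bbTTSsAA=8 bbTTSsAa=8 bbTTssAA=4 bbTTssAa=4 bbTtSSAA=8 bbTtSSAa=8 bbTtSsAA=16 bbTtSsAa=16 bbTtssAA=8 bbTtssAa=8 bbttSSAA=4 bbttSSAa=4 bbttSsAA=8 bbttSsAa=8 bbttssAA=4 bbttssAa=4
bbTTSSAa hits 4/256; gcd=4; 4÷4/256÷4 = 1/64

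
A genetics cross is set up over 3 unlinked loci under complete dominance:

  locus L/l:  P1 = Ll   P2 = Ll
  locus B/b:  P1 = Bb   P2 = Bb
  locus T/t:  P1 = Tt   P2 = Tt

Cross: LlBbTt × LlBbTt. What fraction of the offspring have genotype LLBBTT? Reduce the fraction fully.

P(LLBBTT) = 1/64

LlBbTt gametes: LBT×1, LBt×1, LbT×1, Lbt×1, lBT×1, lBt×1, lbT×1, lbt×1
LlBbTt gametes: LBT×1, LBt×1, LbT×1, Lbt×1, lBT×1, lBt×1, lbT×1, lbt×1
LlBbTt×LlBbTt grid (8·8=64): LLBBTT=1 LLBBTt=2 LLBBtt=1 LLBbTT=2 LLBbTt=4 LLBbtt=2 LLbbTT=1 LLbbTt=2 LLbbtt=1 LlBBTT=2 LlBBTt=4 LlBBtt=2 LlBbTT=4 LlBbTt=8 LlBbtt=4 LlbbTT=2 LlbbTt=4 Llbbtt=2 llBBTT=1 llBBTt=2 llBBtt=1 llBbTT=2 llBbTt=4 llBbtt=2 llbbTT=1 llbbTt=2 llbbtt=1
LLBBTT hits 1/64; gcd=1; 1÷1/64÷1 = 1/64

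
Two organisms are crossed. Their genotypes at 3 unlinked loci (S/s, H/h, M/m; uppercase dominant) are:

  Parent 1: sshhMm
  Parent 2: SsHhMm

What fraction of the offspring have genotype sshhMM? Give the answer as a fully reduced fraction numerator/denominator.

sshhMm gametes: shM×4, shm×4
SsHhMm gametes: SHM×1, SHm×1, ShM×1, Shm×1, sHM×1, sHm×1, shM×1, shm×1
sshhMm×SsHhMm grid (8·8=64): SsHhMM=4 SsHhMm=8 SsHhmm=4 SshhMM=4 SshhMm=8 Sshhmm=4 ssHhMM=4 ssHhMm=8 ssHhmm=4 sshhMM=4 sshhMm=8 sshhmm=4
sshhMM hits 4/64; gcd=4; 4÷4/64÷4 = 1/16

P(sshhMM) = 1/16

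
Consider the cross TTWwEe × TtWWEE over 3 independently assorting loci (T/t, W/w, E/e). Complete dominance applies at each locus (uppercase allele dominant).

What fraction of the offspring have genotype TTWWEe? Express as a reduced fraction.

TTWwEe gametes: TWE×2, TWe×2, TwE×2, Twe×2
TtWWEE gametes: TWE×4, tWE×4
TTWwEe×TtWWEE grid (8·8=64): TTWWEE=8 TTWWEe=8 TTWwEE=8 TTWwEe=8 TtWWEE=8 TtWWEe=8 TtWwEE=8 TtWwEe=8
TTWWEe hits 8/64; gcd=8; 8÷8/64÷8 = 1/8

P(TTWWEe) = 1/8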